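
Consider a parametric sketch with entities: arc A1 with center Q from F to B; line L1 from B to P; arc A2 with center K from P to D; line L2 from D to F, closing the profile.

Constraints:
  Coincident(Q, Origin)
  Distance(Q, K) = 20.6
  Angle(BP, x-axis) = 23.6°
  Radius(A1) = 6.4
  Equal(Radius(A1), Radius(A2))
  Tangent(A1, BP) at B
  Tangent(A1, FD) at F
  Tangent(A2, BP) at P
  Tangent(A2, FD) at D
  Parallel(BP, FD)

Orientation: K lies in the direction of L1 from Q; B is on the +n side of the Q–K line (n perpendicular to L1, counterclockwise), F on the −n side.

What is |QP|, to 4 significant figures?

21.57

The slot axis is L1's direction at 23.6°, so u = (cos 23.6°, sin 23.6°) = (0.9164, 0.4003) and n = (−sin 23.6°, cos 23.6°) = (-0.4003, 0.9164). Q is at the origin and K lies 20.6 along u from Q, so K = 20.6·u = (18.88, 8.247). Tangency of A1 to both parallel lines with radius 6.4 puts B and F at Q ± 6.4·n: B = (-2.562, 5.865), F = (2.562, -5.865). Equal radii place P and D the same way about K: P = K + 6.4·n = (16.31, 14.11), D = K − 6.4·n = (21.44, 2.382). Then |QP| = |P − Q| = 21.57.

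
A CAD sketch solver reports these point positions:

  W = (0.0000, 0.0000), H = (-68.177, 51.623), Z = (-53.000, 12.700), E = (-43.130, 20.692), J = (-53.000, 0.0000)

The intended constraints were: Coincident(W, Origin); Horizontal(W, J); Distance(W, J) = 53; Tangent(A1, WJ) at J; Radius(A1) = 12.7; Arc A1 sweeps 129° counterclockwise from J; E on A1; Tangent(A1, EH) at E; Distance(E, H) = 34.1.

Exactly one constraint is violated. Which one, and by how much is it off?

Distance(E, H) = 34.1 — off by 5.70.

W = (0.00, 0.00) ✓; W.y = 0.00, J.y = 0.00 ✓; |WJ| = 53.00 ✓; ∠(ZJ, JW) = 90.00° ✓; |ZJ| = 12.70 ✓; bearing(Z→E) − bearing(Z→J) = 129.0° ✓; |ZE| = 12.70 ✓; ∠(ZE, EH) = 90.00° ✓; |EH| = 39.80 ✗.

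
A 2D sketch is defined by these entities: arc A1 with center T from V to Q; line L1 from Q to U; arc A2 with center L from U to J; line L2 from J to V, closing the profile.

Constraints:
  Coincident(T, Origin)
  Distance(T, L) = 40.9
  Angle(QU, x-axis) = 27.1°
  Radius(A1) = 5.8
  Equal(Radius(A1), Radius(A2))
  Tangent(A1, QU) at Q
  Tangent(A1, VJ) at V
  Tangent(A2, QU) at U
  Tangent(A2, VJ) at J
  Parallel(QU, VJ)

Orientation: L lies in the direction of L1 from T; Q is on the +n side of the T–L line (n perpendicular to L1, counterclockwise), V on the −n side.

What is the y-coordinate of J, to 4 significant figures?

13.47

The slot axis is L1's direction at 27.1°, so u = (cos 27.1°, sin 27.1°) = (0.8902, 0.4555) and n = (−sin 27.1°, cos 27.1°) = (-0.4555, 0.8902). T is at the origin and L lies 40.9 along u from T, so L = 40.9·u = (36.41, 18.63). Tangency of A1 to both parallel lines with radius 5.8 puts Q and V at T ± 5.8·n: Q = (-2.642, 5.163), V = (2.642, -5.163). Equal radii place U and J the same way about L: U = L + 5.8·n = (33.77, 23.80), J = L − 5.8·n = (39.05, 13.47). So J.y = 13.47.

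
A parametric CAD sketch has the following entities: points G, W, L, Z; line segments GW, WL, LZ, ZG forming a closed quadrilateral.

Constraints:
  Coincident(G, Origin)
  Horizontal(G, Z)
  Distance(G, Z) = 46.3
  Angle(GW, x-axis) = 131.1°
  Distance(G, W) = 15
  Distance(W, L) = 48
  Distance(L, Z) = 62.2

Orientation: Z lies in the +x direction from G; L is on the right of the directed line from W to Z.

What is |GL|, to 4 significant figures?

36.60

G is at the origin; G and Z share the same y with |GZ| = 46.3 and Z in +x, so Z = (46.3, 0). GW runs at 131.1° with |GW| = 15.0, so W = (-9.861, 11.30). L is determined by |WL| = 48.0 and |LZ| = 62.2 together: it lies at the intersection of circle(W, 48.0) and circle(Z, 62.2). With |WZ| = 57.29, the foot of the radical line on WZ is 14.99 from W and the perpendicular offset is √(48.0² − 14.99²) = 45.60. Taking the right-of-WZ solution: L = (-4.167, -36.36).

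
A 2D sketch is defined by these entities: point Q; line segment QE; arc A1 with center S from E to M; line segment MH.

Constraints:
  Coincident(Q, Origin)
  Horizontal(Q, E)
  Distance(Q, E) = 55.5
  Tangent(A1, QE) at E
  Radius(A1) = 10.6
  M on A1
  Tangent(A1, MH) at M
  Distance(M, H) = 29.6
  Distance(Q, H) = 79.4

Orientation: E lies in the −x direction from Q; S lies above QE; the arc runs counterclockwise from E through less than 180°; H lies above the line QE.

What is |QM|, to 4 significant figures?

51.40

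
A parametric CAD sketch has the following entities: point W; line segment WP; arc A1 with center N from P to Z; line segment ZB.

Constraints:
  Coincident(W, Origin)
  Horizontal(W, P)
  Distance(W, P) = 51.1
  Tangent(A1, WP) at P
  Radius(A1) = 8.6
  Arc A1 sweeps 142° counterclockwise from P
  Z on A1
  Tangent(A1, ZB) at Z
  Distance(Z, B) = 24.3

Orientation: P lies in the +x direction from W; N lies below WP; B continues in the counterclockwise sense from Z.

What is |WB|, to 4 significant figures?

71.69

W is at the origin; WP is horizontal with |WP| = 51.1 and P on the +x side, so P = (51.10, 0.000). Since A1 is tangent to WP there, NP ⟂ WP, so N = P + (0, -8.6) = (51.10, -8.600). On A1, P sits at bearing 90° from N; a 142° counterclockwise sweep puts Z at bearing 232°, so Z = N + 8.6·(cos 232°, sin 232°) = (45.81, -15.38). A1 meets ZB tangentially, so NZ is at right angles to ZB, so ZB runs along (−sin 232°, cos 232°); with |ZB| = 24.3, B = (64.95, -30.34). Then |WB| = |B − W| = 71.69.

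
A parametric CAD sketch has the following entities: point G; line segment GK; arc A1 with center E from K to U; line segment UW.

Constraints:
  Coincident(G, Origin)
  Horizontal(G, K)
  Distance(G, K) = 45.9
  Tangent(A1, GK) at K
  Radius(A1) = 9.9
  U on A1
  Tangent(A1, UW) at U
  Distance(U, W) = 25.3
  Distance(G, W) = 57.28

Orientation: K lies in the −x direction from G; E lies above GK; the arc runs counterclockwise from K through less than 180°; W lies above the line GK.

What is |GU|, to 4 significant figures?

38.59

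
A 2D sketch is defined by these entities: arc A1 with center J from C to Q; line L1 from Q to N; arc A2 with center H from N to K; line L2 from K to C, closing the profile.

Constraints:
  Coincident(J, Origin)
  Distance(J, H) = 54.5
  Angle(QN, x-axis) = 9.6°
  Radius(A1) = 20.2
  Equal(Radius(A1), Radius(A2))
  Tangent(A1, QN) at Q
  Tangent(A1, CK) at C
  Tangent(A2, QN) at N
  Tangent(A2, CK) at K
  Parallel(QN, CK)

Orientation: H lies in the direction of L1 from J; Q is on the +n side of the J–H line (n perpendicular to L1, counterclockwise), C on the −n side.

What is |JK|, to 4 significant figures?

58.12

The slot axis is L1's direction at 9.6°, so u = (cos 9.6°, sin 9.6°) = (0.9860, 0.1668) and n = (−sin 9.6°, cos 9.6°) = (-0.1668, 0.9860). J is at the origin and H lies 54.5 along u from J, so H = 54.5·u = (53.74, 9.089). Tangency of A1 to both parallel lines with radius 20.2 puts Q and C at J ± 20.2·n: Q = (-3.369, 19.92), C = (3.369, -19.92). Equal radii place N and K the same way about H: N = H + 20.2·n = (50.37, 29.01), K = H − 20.2·n = (57.11, -10.83). Then |JK| = |K − J| = 58.12.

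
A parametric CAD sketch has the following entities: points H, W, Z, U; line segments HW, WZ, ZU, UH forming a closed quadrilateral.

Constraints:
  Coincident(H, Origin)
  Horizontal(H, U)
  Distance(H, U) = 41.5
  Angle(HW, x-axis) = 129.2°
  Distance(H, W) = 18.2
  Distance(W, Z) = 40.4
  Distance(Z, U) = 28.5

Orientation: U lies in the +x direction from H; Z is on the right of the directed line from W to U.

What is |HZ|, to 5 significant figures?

22.360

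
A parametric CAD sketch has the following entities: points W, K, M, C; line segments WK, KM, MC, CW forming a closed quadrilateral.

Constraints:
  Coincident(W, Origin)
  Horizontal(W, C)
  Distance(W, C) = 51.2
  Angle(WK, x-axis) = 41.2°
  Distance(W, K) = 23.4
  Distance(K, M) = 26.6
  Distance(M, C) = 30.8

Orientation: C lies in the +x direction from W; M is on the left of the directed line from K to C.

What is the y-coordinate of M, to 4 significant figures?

28.90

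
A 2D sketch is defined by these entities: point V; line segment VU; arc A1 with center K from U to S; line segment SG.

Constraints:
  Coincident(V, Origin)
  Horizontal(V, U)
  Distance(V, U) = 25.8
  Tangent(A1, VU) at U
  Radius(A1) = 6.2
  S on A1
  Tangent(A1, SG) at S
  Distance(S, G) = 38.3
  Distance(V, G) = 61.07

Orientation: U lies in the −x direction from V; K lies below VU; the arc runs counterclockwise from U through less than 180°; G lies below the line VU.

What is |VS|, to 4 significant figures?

31.63

V is at the origin; VU is horizontal with |VU| = 25.8 and U on the −x side, so U = (-25.80, 0.000). A1 meets VU tangentially, so KU is at right angles to VU, so K = U + (0, -6.2) = (-25.80, -6.200). Since KS ⟂ SG (tangency), |KG| = √(6.2² + 38.3²) = 38.80 regardless of where S sits on A1. So G lies on both circle(V, 61.07) and circle(K, 38.80); the below-VU intersection is G = (-47.54, -38.34). S is the foot of the tangent from G: S = (-31.42, -3.592).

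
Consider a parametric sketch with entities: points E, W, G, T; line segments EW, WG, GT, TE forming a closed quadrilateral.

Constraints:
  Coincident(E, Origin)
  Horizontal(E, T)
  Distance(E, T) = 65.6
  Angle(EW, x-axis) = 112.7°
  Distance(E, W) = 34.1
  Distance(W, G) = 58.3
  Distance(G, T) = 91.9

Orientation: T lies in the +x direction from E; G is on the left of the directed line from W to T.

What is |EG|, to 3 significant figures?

82.0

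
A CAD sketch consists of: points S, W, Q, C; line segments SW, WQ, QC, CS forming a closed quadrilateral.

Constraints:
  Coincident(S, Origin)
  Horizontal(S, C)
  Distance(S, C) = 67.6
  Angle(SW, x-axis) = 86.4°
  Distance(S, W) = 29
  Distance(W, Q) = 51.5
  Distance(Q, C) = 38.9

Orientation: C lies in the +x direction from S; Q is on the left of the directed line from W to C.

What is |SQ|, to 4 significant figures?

63.93

Checks: |WQ| = 51.50 ✓; |QC| = 38.90 ✓.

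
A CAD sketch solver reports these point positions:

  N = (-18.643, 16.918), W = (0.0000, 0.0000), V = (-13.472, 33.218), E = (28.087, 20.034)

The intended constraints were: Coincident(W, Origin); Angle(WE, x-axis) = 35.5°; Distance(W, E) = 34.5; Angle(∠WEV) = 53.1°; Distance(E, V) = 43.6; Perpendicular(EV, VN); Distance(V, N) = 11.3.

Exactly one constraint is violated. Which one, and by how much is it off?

Distance(V, N) = 11.3 — off by 5.80.

W = (0.00, 0.00) ✓; WE at 35.50° ✓; |WE| = 34.50 ✓; ∠WEV = 53.10° ✓; |EV| = 43.60 ✓; ∠(EV, VN) = 90.00° ✓; |VN| = 17.10 ✗.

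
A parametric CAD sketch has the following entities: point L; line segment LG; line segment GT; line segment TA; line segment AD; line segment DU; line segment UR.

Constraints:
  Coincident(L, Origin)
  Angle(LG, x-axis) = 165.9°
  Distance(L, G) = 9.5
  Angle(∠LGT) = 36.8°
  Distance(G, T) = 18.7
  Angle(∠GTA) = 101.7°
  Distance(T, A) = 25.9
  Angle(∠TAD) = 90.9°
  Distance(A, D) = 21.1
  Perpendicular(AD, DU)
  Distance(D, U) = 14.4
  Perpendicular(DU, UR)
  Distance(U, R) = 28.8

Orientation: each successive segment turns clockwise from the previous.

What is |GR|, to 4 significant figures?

29.92

AD ⟂ DU, so DU runs at 125.3°; with |DU| = 14.4, U = (-2.871, -12.28). DU is perpendicular to UR, so UR runs at 35.30°; with |UR| = 28.8, R = (20.63, 4.362). Then |GR| = |R − G| = 29.92.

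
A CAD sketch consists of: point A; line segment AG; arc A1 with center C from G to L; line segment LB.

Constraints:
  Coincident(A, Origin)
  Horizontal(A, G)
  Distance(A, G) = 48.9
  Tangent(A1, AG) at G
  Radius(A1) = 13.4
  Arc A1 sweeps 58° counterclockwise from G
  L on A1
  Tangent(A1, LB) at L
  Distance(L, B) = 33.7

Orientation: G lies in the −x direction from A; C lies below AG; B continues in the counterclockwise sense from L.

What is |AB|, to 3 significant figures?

85.6

A is at the origin; AG is horizontal with |AG| = 48.9 and G on the −x side, so G = (-48.9, 0.00). Tangency of A1 to AG means the radius CG is perpendicular to AG, so C = G + (0, -13.4) = (-48.9, -13.4). On A1, G sits at bearing 90° from C; a 58° counterclockwise sweep puts L at bearing 148°, so L = C + 13.4·(cos 148°, sin 148°) = (-60.3, -6.30). Tangency of A1 to LB means the radius CL is perpendicular to LB, so LB runs along (−sin 148°, cos 148°); with |LB| = 33.7, B = (-78.1, -34.9). Then |AB| = |B − A| = 85.6.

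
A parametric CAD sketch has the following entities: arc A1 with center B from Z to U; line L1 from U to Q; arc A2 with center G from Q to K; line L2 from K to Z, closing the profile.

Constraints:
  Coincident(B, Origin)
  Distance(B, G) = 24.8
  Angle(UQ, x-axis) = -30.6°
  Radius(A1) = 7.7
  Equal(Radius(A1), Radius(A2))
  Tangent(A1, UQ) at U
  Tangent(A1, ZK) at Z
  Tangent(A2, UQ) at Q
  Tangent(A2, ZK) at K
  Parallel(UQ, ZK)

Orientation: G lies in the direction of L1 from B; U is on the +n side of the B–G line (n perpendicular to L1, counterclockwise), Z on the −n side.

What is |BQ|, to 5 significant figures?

25.968

Tangency of A1 to both parallel lines with radius 7.7 puts U and Z at B ± 7.7·n: U = (3.9196, 6.6277), Z = (-3.9196, -6.6277). Equal radii place Q and K the same way about G: Q = G + 7.7·n = (25.266, -5.9965), K = G − 7.7·n = (17.427, -19.252). Then |BQ| = |Q − B| = 25.968.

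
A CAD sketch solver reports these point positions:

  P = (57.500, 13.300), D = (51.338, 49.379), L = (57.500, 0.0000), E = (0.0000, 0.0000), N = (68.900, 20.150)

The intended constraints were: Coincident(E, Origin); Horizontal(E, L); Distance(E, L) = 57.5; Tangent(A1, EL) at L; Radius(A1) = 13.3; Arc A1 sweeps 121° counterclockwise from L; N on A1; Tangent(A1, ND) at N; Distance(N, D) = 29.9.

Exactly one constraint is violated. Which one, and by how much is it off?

Distance(N, D) = 29.9 — off by 4.20.

E = (0.00, 0.00) ✓; E.y = 0.00, L.y = 0.00 ✓; |EL| = 57.50 ✓; ∠(PL, LE) = 90.00° ✓; |PL| = 13.30 ✓; bearing(P→N) − bearing(P→L) = 121.0° ✓; |PN| = 13.30 ✓; ∠(PN, ND) = 90.00° ✓; |ND| = 34.10 ✗.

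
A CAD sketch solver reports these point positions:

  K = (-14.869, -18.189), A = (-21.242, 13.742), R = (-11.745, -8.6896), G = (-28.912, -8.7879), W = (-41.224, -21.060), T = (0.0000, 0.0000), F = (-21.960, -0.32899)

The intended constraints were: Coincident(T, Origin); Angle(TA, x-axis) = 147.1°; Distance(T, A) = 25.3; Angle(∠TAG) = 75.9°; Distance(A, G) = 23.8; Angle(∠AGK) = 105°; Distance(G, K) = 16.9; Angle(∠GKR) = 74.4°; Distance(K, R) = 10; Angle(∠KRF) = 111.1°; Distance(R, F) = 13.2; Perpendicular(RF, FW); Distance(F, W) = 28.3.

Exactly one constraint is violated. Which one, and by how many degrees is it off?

Perpendicular(RF, FW) — off by 3.60°.

T = (0.00, 0.00) ✓; TA at 147.1° ✓; |TA| = 25.30 ✓; ∠TAG = 75.90° ✓; |AG| = 23.80 ✓; ∠AGK = 105.0° ✓; |GK| = 16.90 ✓; ∠GKR = 74.40° ✓; |KR| = 10.00 ✓; ∠KRF = 111.1° ✓; |RF| = 13.20 ✓; ∠(RF, FW) = 86.40° ✗; |FW| = 28.30 ✓.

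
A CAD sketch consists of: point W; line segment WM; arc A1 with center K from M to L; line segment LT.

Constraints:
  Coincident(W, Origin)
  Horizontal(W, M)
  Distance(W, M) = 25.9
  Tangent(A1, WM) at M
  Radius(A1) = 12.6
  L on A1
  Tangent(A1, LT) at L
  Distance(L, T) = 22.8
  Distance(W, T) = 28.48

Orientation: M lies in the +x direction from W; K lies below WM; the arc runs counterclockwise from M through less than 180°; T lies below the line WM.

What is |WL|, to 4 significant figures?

16.21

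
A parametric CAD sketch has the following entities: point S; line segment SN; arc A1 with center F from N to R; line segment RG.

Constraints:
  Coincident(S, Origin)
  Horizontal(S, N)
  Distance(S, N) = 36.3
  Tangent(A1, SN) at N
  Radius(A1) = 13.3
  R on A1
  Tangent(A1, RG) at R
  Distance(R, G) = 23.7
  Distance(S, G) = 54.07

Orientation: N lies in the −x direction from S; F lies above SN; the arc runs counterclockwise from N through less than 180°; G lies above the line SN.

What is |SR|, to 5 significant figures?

31.461

Checks: |FN| = 13.30 ✓; |FR| = 13.30 ✓; ∠(FR, RG) = 90.00° ✓; |RG| = 23.70 ✓; |SG| = 54.07 ✓.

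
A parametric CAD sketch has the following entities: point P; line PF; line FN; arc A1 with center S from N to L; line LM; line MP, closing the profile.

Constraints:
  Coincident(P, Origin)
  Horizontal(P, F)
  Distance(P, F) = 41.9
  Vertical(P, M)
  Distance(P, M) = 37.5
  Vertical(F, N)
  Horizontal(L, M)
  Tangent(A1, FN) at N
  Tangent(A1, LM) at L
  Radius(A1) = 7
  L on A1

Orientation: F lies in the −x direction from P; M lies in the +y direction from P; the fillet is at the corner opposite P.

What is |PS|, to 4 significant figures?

46.35

P is at the origin; PF is horizontal with |PF| = 41.9 and F on the −x side, so F = (-41.90, 0.000). P and M share the same x with |PM| = 37.5 and M on the +y side, so M = (0.000, 37.50). The virtual corner opposite P is at (-41.90, 37.50). The tangent condition forces SN to be normal to FN and the tangent condition forces SL to be normal to LM, with radius 7.0, so the center S sits 7.0 in from both sides at S = (-34.90, 30.50). Then |PS| = |S − P| = 46.35.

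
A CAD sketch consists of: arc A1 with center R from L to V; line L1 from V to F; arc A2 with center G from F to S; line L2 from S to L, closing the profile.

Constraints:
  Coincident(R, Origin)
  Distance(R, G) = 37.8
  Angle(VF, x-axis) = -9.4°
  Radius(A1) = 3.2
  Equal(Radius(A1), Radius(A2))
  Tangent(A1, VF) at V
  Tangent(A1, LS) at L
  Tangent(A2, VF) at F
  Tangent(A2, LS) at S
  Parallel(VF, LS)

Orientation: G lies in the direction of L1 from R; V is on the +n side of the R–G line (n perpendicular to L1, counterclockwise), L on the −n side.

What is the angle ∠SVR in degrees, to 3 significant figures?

80.4°

The slot axis is L1's direction at -9.4°, so u = (cos -9.4°, sin -9.4°) = (0.987, -0.163) and n = (−sin -9.4°, cos -9.4°) = (0.163, 0.987). R is at the origin and G lies 37.8 along u from R, so G = 37.8·u = (37.3, -6.17). Tangency of A1 to both parallel lines with radius 3.2 puts V and L at R ± 3.2·n: V = (0.523, 3.16), L = (-0.523, -3.16). Equal radii place F and S the same way about G: F = G + 3.2·n = (37.8, -3.02), S = G − 3.2·n = (36.8, -9.33). Then cos ∠SVR = VS·VR / (|VS||VR|), giving 80.4°.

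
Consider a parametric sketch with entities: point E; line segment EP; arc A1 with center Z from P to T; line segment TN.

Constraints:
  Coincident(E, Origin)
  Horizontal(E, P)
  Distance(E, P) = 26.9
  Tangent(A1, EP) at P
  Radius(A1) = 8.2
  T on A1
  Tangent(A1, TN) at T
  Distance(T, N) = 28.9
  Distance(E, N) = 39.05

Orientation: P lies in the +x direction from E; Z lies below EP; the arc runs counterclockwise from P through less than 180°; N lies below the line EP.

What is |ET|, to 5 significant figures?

20.101

Checks: ∠(ZP, PE) = 90.00° ✓; |ZT| = 8.200 ✓; ∠(ZT, TN) = 90.00° ✓; |TN| = 28.90 ✓; |EN| = 39.05 ✓.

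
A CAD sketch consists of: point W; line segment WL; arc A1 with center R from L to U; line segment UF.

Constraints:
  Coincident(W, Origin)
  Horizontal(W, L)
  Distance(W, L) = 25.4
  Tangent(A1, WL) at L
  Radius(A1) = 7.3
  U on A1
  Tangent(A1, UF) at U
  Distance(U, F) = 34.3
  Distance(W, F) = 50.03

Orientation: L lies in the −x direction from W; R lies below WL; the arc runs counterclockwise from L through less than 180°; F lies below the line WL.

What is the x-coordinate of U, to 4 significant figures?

-32.59

Checks: |RU| = 7.300 ✓; ∠(RU, UF) = 90.00° ✓; |UF| = 34.30 ✓; |WF| = 50.03 ✓.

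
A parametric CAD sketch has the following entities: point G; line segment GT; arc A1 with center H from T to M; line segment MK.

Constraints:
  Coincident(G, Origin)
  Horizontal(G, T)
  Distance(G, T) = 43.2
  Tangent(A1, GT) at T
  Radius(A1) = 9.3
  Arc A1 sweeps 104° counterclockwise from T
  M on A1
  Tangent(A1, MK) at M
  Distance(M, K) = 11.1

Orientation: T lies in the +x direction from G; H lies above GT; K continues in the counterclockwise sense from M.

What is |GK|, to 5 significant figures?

54.335

G is at the origin; GT is horizontal with |GT| = 43.2 and T on the +x side, so T = (43.200, 0.0000). Tangency of A1 to GT means the radius HT is perpendicular to GT, so H = T + (0, 9.3) = (43.200, 9.3000). On A1, T sits at bearing -90° from H; a 104° counterclockwise sweep puts M at bearing 14°, so M = H + 9.3·(cos 14°, sin 14°) = (52.224, 11.550). A1 meets MK tangentially, so HM is at right angles to MK, so MK runs along (−sin 14°, cos 14°); with |MK| = 11.1, K = (49.538, 22.320). Then |GK| = |K − G| = 54.335.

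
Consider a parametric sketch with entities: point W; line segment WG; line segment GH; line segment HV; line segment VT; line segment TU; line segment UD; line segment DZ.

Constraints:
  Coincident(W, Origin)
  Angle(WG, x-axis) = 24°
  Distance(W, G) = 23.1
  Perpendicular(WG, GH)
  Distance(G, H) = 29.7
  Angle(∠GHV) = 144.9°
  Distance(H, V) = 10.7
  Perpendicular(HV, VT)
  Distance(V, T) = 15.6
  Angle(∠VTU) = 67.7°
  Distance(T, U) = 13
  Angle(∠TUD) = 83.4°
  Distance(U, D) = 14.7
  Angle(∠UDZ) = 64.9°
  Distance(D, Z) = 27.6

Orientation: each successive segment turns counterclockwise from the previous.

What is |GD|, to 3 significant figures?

35.7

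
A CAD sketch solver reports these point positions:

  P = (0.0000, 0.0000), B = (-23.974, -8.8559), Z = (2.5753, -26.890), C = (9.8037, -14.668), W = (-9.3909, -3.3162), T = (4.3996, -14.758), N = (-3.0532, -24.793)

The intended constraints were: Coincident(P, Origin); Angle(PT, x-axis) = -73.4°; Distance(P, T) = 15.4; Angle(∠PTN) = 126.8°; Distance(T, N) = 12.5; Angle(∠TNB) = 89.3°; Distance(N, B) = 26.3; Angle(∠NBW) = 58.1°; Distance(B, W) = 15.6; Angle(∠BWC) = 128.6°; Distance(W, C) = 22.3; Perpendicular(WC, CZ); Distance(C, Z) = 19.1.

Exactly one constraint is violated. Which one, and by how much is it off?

Distance(C, Z) = 19.1 — off by 4.90.

P = (0.00, 0.00) ✓; PT at -73.40° ✓; |PT| = 15.40 ✓; ∠PTN = 126.8° ✓; |TN| = 12.50 ✓; ∠TNB = 89.30° ✓; |NB| = 26.30 ✓; ∠NBW = 58.10° ✓; |BW| = 15.60 ✓; ∠BWC = 128.6° ✓; |WC| = 22.30 ✓; ∠(WC, CZ) = 90.00° ✓; |CZ| = 14.20 ✗.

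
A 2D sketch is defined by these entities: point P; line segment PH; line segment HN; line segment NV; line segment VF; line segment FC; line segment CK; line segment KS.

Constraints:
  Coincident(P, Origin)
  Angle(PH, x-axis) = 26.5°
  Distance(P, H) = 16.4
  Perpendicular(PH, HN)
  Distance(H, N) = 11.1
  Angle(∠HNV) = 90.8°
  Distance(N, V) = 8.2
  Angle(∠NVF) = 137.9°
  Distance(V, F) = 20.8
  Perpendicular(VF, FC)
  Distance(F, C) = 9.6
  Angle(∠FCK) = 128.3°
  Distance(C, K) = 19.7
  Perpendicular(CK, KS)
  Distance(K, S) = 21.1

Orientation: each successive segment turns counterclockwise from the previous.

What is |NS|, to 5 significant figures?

1.6715

P is at the origin; PH runs at 26.5° with length 16.4, so H = (14.677, 7.3176). PH ⟂ HN, so HN runs at 116.50°; with |HN| = 11.1, N = (9.7241, 17.251). ∠HNV = 90.8° gives NV at -154.30° from the x-axis; with |NV| = 8.2, V = (2.3353, 13.695). ∠NVF = 137.9° gives VF at -112.20° from the x-axis; with |VF| = 20.8, F = (-5.5238, -5.5627). The perpendicularity gives FC at right angles to VF, so FC runs at -22.200°; with |FC| = 9.6, C = (3.3646, -9.1900). ∠FCK = 128.3° gives CK at 29.500° from the x-axis; with |CK| = 19.7, K = (20.511, 0.51078). The perpendicularity gives KS at right angles to CK, so KS runs at 119.50°; with |KS| = 21.1, S = (10.120, 18.875). Then |NS| = |S − N| = 1.6715.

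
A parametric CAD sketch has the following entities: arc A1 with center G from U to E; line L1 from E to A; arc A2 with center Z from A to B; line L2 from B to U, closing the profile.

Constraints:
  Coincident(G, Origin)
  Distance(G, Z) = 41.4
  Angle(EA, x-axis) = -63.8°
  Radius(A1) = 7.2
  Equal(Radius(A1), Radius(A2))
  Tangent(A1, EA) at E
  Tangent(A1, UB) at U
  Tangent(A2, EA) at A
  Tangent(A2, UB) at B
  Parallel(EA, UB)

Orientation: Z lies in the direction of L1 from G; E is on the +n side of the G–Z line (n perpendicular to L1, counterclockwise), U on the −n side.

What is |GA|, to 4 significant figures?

42.02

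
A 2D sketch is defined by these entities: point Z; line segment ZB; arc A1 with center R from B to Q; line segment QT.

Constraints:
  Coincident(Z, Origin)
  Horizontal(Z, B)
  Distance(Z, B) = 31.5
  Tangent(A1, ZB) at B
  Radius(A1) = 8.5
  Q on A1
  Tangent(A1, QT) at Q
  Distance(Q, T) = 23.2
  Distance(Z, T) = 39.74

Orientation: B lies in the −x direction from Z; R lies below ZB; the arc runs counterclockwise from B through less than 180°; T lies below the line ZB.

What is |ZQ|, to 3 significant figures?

40.6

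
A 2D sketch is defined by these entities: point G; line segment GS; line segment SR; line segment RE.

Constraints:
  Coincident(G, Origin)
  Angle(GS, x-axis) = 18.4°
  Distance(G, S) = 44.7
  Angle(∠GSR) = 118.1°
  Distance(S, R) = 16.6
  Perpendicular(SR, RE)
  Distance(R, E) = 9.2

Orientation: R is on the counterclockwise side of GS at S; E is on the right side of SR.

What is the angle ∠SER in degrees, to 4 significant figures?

61.00°

G is at the origin; GS runs at 18.4° with length 44.7, so S = 44.7·(cos 18.4°, sin 18.4°) = (42.41, 14.11). ∠GSR = 118.1°, so SR runs at 18.4° + (180° − 118.1°) = 80.30° from the x-axis; with |SR| = 16.6, R = S + 16.6·(cos 80.30°, sin 80.30°) = (45.21, 30.47). SR is perpendicular to RE; with |RE| = 9.2 on the right of SR, E = R + 9.2·(0.9857, -0.1685) = (54.28, 28.92). Then cos ∠SER = ES·ER / (|ES||ER|), giving 61.00°.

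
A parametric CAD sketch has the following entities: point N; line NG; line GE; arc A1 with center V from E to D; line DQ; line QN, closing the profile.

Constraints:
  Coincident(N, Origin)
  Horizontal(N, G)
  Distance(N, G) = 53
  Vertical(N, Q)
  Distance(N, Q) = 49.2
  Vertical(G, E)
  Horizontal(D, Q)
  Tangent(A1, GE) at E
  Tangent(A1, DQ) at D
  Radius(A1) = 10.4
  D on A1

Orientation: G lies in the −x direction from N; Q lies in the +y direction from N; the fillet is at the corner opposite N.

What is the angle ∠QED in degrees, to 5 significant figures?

33.898°

N is at the origin; NG is horizontal with |NG| = 53.0 and G on the −x side, so G = (-53.000, 0.0000). N and Q share the same x with |NQ| = 49.2 and Q on the +y side, so Q = (0.0000, 49.200). The virtual corner opposite N is at (-53.000, 49.200). A1 meets GE tangentially, so VE is at right angles to GE and the tangent condition forces VD to be normal to DQ, with radius 10.4, so the center V sits 10.4 in from both sides at V = (-42.600, 38.800). That places the tangent points at E = (-53.000, 38.800) on GE and D = (-42.600, 49.200) on DQ. Then cos ∠QED = EQ·ED / (|EQ||ED|), giving 33.898°.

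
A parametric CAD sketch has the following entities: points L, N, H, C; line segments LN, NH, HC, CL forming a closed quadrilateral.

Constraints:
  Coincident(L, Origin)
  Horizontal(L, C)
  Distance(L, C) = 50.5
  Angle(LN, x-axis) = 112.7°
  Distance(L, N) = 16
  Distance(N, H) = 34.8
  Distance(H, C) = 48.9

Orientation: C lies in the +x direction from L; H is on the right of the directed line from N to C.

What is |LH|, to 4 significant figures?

18.86

Checks: L.y = 0.00, C.y = 0.00 ✓; |NH| = 34.80 ✓; |HC| = 48.90 ✓.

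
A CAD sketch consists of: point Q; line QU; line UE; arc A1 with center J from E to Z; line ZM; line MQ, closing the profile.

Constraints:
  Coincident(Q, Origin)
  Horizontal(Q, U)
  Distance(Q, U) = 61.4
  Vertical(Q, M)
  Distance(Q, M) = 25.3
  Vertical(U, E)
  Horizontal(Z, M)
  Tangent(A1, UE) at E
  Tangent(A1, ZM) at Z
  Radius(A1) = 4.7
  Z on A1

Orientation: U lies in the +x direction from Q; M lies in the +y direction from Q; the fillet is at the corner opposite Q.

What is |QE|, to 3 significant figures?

64.8

Q is at the origin; QU is horizontal with |QU| = 61.4 and U on the +x side, so U = (61.4, 0.00). Q and M share the same x with |QM| = 25.3 and M on the +y side, so M = (0.00, 25.3). The virtual corner opposite Q is at (61.4, 25.3). The tangent condition forces JE to be normal to UE and tangency of A1 to ZM means the radius JZ is perpendicular to ZM, with radius 4.7, so the center J sits 4.7 in from both sides at J = (56.7, 20.6). That places the tangent points at E = (61.4, 20.6) on UE and Z = (56.7, 25.3) on ZM. Then |QE| = |E − Q| = 64.8.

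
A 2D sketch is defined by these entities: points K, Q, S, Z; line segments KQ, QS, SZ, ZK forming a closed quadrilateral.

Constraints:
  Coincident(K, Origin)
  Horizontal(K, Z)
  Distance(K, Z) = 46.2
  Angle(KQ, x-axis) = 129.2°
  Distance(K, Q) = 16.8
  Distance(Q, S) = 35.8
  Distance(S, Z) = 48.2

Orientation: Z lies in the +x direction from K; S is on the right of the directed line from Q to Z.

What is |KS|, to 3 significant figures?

20.4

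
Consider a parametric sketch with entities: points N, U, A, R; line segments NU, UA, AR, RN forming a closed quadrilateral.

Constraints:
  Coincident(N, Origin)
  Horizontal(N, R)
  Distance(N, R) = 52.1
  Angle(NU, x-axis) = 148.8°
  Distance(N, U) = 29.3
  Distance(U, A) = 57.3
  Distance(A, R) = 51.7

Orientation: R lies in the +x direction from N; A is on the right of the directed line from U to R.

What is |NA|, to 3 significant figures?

31.7

Checks: NU at 148.8° ✓; |UA| = 57.30 ✓; |AR| = 51.70 ✓.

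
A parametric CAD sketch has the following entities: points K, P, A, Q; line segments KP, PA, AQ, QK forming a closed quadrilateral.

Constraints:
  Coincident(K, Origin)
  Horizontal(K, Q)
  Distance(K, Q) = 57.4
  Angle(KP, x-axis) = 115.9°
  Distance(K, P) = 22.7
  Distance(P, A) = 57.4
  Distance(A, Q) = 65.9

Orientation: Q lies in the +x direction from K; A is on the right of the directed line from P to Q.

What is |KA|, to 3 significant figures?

35.8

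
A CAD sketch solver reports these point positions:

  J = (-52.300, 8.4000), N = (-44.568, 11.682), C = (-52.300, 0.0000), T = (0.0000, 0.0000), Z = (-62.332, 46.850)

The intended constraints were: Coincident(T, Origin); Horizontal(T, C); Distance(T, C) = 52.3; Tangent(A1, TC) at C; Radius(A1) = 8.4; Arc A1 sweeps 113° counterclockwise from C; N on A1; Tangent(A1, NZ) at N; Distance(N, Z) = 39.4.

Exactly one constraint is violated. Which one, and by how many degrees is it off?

Tangent(A1, NZ) at N — off by 3.80°.

T = (0.00, 0.00) ✓; T.y = 0.00, C.y = 0.00 ✓; |TC| = 52.30 ✓; ∠(JC, CT) = 90.00° ✓; |JC| = 8.400 ✓; bearing(J→N) − bearing(J→C) = 113.0° ✓; |JN| = 8.400 ✓; ∠(JN, NZ) = 86.20° ✗; |NZ| = 39.40 ✓.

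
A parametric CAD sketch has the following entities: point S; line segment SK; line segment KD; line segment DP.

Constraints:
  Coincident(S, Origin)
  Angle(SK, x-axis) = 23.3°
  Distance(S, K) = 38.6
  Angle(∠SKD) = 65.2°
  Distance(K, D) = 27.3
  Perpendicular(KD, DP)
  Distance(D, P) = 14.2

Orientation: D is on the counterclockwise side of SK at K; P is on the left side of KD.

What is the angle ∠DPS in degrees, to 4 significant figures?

151.9°

S is at the origin; SK runs at 23.3° with length 38.6, so K = 38.6·(cos 23.3°, sin 23.3°) = (35.45, 15.27). ∠SKD = 65.2°, so KD runs at 23.3° + (180° − 65.2°) = 138.1° from the x-axis; with |KD| = 27.3, D = K + 27.3·(cos 138.1°, sin 138.1°) = (15.13, 33.50). KD ⟂ DP; with |DP| = 14.2 on the left of KD, P = D + 14.2·(-0.6678, -0.7443) = (5.649, 22.93). Then cos ∠DPS = PD·PS / (|PD||PS|), giving 151.9°.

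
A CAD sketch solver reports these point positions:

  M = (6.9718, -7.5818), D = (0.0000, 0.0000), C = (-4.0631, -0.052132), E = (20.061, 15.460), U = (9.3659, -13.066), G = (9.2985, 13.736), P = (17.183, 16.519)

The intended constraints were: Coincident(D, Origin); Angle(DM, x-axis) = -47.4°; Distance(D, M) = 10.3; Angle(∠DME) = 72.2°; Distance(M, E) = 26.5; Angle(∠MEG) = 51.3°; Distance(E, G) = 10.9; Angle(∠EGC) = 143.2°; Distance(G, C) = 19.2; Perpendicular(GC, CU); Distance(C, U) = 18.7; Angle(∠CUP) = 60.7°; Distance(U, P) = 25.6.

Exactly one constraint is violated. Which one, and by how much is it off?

Distance(U, P) = 25.6 — off by 5.00.

D = (0.00, 0.00) ✓; DM at -47.40° ✓; |DM| = 10.30 ✓; ∠DME = 72.20° ✓; |ME| = 26.50 ✓; ∠MEG = 51.30° ✓; |EG| = 10.90 ✓; ∠EGC = 143.2° ✓; |GC| = 19.20 ✓; ∠(GC, CU) = 90.00° ✓; |CU| = 18.70 ✓; ∠CUP = 60.70° ✓; |UP| = 30.60 ✗.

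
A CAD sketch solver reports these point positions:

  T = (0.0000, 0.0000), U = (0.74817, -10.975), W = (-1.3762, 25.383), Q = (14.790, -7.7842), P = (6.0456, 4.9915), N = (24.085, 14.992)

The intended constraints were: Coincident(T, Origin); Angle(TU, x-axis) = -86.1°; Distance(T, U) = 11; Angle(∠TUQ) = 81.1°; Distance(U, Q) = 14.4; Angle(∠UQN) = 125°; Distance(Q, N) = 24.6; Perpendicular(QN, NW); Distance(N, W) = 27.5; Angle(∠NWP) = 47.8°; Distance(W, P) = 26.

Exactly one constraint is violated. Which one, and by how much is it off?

Distance(W, P) = 26 — off by 4.30.

T = (0.00, 0.00) ✓; TU at -86.10° ✓; |TU| = 11.00 ✓; ∠TUQ = 81.10° ✓; |UQ| = 14.40 ✓; ∠UQN = 125.0° ✓; |QN| = 24.60 ✓; ∠(QN, NW) = 90.00° ✓; |NW| = 27.50 ✓; ∠NWP = 47.80° ✓; |WP| = 21.70 ✗.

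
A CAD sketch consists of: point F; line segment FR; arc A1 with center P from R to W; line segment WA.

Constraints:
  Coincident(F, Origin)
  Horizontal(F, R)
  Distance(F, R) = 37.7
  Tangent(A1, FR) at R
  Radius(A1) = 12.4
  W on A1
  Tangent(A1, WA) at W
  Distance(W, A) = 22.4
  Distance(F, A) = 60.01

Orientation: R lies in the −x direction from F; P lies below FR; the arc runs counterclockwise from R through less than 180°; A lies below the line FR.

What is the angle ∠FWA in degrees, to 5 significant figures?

100.26°

Checks: ∠(PR, RF) = 90.00° ✓; |PR| = 12.40 ✓; |PW| = 12.40 ✓; ∠(PW, WA) = 90.00° ✓; |WA| = 22.40 ✓; |FA| = 60.01 ✓.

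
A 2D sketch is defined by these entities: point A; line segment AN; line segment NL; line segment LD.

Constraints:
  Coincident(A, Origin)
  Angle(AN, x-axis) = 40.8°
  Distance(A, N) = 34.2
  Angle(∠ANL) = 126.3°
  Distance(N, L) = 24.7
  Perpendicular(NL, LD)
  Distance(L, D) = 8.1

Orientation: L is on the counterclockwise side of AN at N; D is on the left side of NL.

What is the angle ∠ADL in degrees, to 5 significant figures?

113.41°

∠ANL = 126.3°, so NL runs at 40.8° + (180° − 126.3°) = 94.500° from the x-axis; with |NL| = 24.7, L = N + 24.7·(cos 94.500°, sin 94.500°) = (23.951, 46.971). NL ⟂ LD; with |LD| = 8.1 on the left of NL, D = L + 8.1·(-0.99692, -0.078459) = (15.876, 46.335). Then cos ∠ADL = DA·DL / (|DA||DL|), giving 113.41°.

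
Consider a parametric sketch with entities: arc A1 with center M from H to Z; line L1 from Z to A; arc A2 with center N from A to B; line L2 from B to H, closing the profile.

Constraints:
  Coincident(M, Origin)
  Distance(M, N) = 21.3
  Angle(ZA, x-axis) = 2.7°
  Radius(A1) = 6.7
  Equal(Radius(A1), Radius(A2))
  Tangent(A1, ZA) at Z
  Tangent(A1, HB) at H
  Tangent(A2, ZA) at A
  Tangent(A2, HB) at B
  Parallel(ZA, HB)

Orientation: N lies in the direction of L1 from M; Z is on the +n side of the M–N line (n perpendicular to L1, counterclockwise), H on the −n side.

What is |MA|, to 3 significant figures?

22.3

The slot axis is L1's direction at 2.7°, so u = (cos 2.7°, sin 2.7°) = (0.999, 0.0471) and n = (−sin 2.7°, cos 2.7°) = (-0.0471, 0.999). M is at the origin and N lies 21.3 along u from M, so N = 21.3·u = (21.3, 1.00). Tangency of A1 to both parallel lines with radius 6.7 puts Z and H at M ± 6.7·n: Z = (-0.316, 6.69), H = (0.316, -6.69). Equal radii place A and B the same way about N: A = N + 6.7·n = (21.0, 7.70), B = N − 6.7·n = (21.6, -5.69). Then |MA| = |A − M| = 22.3.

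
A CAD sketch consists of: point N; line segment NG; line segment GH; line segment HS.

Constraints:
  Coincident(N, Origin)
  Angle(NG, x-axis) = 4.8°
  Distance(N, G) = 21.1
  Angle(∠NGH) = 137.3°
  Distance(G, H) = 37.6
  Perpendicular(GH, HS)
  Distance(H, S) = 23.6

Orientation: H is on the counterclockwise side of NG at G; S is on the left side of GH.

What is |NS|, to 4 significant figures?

53.91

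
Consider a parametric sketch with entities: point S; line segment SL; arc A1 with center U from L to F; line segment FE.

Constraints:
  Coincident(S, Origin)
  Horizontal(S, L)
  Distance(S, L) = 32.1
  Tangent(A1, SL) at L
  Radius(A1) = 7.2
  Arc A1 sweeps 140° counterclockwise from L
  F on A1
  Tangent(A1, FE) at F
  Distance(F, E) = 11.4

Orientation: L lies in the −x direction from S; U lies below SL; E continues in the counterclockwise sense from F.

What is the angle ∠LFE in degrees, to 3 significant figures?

110°

S is at the origin; S and L share the same y with |SL| = 32.1 and L on the −x side, so L = (-32.1, 0.00). Since A1 is tangent to SL there, UL ⟂ SL, so U = L + (0, -7.2) = (-32.1, -7.20). On A1, L sits at bearing 90° from U; a 140° counterclockwise sweep puts F at bearing 230°, so F = U + 7.2·(cos 230°, sin 230°) = (-36.7, -12.7). Tangency of A1 to FE means the radius UF is perpendicular to FE, so FE runs along (−sin 230°, cos 230°); with |FE| = 11.4, E = (-28.0, -20.0). Then cos ∠LFE = FL·FE / (|FL||FE|), giving 110°.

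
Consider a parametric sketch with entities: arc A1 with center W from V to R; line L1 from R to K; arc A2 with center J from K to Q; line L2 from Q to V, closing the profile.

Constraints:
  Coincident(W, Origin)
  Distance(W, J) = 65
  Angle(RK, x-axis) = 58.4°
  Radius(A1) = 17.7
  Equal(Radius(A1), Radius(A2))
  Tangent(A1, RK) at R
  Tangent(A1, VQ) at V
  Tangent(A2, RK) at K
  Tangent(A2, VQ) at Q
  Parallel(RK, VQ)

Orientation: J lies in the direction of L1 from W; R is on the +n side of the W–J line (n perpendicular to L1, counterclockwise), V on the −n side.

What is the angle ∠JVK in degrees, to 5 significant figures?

13.341°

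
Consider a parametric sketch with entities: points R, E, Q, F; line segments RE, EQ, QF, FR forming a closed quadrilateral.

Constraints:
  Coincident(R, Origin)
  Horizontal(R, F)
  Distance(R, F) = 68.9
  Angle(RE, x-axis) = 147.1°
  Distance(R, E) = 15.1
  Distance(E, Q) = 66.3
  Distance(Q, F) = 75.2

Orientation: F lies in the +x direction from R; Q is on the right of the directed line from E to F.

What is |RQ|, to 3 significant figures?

54.2

Checks: |EQ| = 66.30 ✓; |QF| = 75.20 ✓.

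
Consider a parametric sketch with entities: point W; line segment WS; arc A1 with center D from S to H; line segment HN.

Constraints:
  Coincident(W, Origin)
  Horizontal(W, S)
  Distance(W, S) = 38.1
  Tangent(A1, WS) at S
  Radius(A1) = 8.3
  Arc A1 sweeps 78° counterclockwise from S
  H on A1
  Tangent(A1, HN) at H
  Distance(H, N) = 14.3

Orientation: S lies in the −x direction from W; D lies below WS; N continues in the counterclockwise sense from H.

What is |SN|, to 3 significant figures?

23.4

W is at the origin; W and S share the same y with |WS| = 38.1 and S on the −x side, so S = (-38.1, 0.00). Tangency of A1 to WS means the radius DS is perpendicular to WS, so D = S + (0, -8.3) = (-38.1, -8.30). On A1, S sits at bearing 90° from D; a 78° counterclockwise sweep puts H at bearing 168°, so H = D + 8.3·(cos 168°, sin 168°) = (-46.2, -6.57). A1 meets HN tangentially, so DH is at right angles to HN, so HN runs along (−sin 168°, cos 168°); with |HN| = 14.3, N = (-49.2, -20.6). Then |SN| = |N − S| = 23.4.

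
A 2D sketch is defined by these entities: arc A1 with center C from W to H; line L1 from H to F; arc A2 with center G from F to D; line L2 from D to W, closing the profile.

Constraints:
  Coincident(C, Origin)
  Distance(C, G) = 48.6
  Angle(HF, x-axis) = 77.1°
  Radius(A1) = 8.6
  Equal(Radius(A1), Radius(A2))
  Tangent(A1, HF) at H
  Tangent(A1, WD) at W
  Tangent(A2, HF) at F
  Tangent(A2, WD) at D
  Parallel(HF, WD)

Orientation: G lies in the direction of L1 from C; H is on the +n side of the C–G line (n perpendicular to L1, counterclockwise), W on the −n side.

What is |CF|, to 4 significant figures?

49.36

The slot axis is L1's direction at 77.1°, so u = (cos 77.1°, sin 77.1°) = (0.2233, 0.9748) and n = (−sin 77.1°, cos 77.1°) = (-0.9748, 0.2233). C is at the origin and G lies 48.6 along u from C, so G = 48.6·u = (10.85, 47.37). Tangency of A1 to both parallel lines with radius 8.6 puts H and W at C ± 8.6·n: H = (-8.383, 1.920), W = (8.383, -1.920). Equal radii place F and D the same way about G: F = G + 8.6·n = (2.467, 49.29), D = G − 8.6·n = (19.23, 45.45). Then |CF| = |F − C| = 49.36.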